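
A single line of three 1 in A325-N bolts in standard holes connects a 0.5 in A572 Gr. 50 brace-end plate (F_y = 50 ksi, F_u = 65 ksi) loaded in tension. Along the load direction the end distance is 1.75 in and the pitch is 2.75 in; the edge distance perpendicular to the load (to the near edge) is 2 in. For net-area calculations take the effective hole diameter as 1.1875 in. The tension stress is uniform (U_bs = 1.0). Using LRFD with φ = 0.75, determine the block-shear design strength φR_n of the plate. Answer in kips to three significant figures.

Shear plane L_v = 1.75 + 2·2.75 = 7.25 in; A_gv = 7.25 × 0.5 = 3.625 in².
A_nv = (7.25 − 2.5·1.1875) × 0.5 = 2.141 in².
A_nt = (2 − 0.5·1.1875) × 0.5 = 0.7031 in².
0.6 F_u A_nv = 83.48 kips; 0.6 F_y A_gv = 108.8 kips → shear rupture governs the shear term.
R_n = 83.48 + 1.0 × 65 × 0.7031 = 129.2 kips.
Design strength φR_n = 0.75 × 129.2 = 96.9 kips.

96.9 kips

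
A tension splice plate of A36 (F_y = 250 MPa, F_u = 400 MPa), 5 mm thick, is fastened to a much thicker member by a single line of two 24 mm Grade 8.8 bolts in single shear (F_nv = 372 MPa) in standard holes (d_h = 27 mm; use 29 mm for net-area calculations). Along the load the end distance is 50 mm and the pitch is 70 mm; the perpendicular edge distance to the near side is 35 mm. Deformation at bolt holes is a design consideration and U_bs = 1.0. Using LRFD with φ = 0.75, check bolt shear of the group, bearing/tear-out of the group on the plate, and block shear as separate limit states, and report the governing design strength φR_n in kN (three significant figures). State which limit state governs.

Bolt shear: A_b = π·24²/4 = 452.4 mm²; R_n = 372 × 452.4 × 2 × 1 / 1000 = 336.6 kN → 0.75 × 336.6 = 252 kN.
Bearing: edge l_c = 36.5, r_n = 87.6 kN; interior l_c = 43, r_n = 103.2 kN; R_n = 87.6 + 1·103.2 = 190.8 kN → 143 kN.
Block shear: A_gv = 600, A_nv = 382.5, A_nt = 102.5 mm²; R_n = min(0.6F_uA_nv, 0.6F_yA_gv) + U_bs·F_u·A_nt = 131 kN → 98.2 kN.
Block shear governs: 98.2 kN.

98.2 kN (block shear governs)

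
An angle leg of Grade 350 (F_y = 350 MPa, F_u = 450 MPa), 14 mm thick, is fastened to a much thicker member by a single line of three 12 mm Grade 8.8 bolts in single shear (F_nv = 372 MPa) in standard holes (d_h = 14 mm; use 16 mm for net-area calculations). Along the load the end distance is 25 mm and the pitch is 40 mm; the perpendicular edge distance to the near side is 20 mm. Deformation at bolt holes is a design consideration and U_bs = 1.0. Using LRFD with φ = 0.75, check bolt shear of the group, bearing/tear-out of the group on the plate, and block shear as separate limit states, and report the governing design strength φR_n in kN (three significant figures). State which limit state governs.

Bolt shear: A_b = π·12²/4 = 113.1 mm²; R_n = 372 × 113.1 × 3 × 1 / 1000 = 126.2 kN → 0.75 × 126.2 = 94.7 kN.
Bearing: edge l_c = 18, r_n = 136.1 kN; interior l_c = 26, r_n = 181.4 kN; R_n = 136.1 + 2·181.4 = 499 kN → 374 kN.
Block shear: A_gv = 1470, A_nv = 910, A_nt = 168 mm²; R_n = min(0.6F_uA_nv, 0.6F_yA_gv) + U_bs·F_u·A_nt = 321.3 kN → 241 kN.
Bolt shear governs: 94.7 kN.

94.7 kN (bolt shear governs)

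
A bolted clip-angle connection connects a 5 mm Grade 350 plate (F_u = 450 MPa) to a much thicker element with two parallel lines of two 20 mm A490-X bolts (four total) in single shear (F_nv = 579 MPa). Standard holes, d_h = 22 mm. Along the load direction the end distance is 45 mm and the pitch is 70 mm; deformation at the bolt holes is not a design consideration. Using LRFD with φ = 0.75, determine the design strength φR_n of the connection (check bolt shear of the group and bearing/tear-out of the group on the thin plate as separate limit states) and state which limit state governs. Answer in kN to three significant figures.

375 kN (bearing governs)

Bolt shear: A_b = π·20²/4 = 314.2 mm²; R_n = 579 × 314.2 × 4 × 1 / 1000 = 727.6 kN → 0.75 × 727.6 = 546 kN.
Bearing (1.5 l_c t F_u ≤ 3.0 d t F_u): upper limit = 3.0·20·5·450 / 1000 = 135 kN.
  Edge l_c = 45 − 22/2 = 34 → r_n = 114.8 kN; interior l_c = 70 − 22 = 48 → r_n = 135 kN.
  R_n,bearing = 2·114.8 + 2·135 = 499.5 kN → 0.75 × 499.5 = 375 kN.
Bearing governs: 375 kN.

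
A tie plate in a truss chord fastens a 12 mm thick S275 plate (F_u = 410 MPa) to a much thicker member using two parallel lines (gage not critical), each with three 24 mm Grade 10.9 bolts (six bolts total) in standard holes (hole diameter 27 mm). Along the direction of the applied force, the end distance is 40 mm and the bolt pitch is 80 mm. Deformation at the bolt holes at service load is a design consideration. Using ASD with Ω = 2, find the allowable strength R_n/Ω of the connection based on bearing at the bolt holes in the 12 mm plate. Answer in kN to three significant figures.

723 kN

Per bolt r_n = 1.2 l_c t F_u ≤ 2.4 d t F_u; upper limit = 2.4 × 24 × 12 × 410 / 1000 = 283.4 kN.
Edge bolt: l_c = 40 − 27/2 = 26.5 mm → 1.2 × 26.5 × 12 × 410 / 1000 = 156.5 → r_n = 156.5 kN.
Interior bolts: l_c = 80 − 27 = 53 mm → 1.2 × 53 × 12 × 410 / 1000 = 312.9 → r_n = 283.4 kN.
R_n = 2 × 156.5 + 4 × 283.4 = 1446 kN.
Allowable strength R_n/Ω = 1446 / 2 = 723 kN.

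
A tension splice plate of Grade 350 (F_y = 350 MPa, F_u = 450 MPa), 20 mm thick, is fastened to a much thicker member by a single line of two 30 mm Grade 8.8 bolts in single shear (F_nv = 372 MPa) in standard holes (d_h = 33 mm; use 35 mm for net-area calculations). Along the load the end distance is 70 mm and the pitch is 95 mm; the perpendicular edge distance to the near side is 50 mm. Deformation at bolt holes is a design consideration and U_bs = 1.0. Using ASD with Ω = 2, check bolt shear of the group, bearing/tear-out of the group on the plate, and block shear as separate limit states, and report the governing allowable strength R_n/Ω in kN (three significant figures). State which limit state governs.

Bolt shear: A_b = π·30²/4 = 706.9 mm²; R_n = 372 × 706.9 × 2 × 1 / 1000 = 525.9 kN → 525.9 / 2 = 263 kN.
Bearing: edge l_c = 53.5, r_n = 577.8 kN; interior l_c = 62, r_n = 648 kN; R_n = 577.8 + 1·648 = 1226 kN → 613 kN.
Block shear: A_gv = 3300, A_nv = 2250, A_nt = 650 mm²; R_n = min(0.6F_uA_nv, 0.6F_yA_gv) + U_bs·F_u·A_nt = 900 kN → 450 kN.
Bolt shear governs: 263 kN.

263 kN (bolt shear governs)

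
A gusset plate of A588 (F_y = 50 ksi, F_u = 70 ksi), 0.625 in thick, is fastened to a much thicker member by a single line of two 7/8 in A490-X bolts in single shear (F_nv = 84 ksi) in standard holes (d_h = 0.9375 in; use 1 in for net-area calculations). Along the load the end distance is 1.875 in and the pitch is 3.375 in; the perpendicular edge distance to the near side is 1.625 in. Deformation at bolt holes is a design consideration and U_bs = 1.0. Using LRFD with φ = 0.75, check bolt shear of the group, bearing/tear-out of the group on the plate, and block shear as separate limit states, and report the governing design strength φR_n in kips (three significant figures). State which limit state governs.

Bolt shear: A_b = π·0.875²/4 = 0.6013 in²; R_n = 84 × 0.6013 × 2 × 1 = 101 kips → 0.75 × 101 = 75.8 kips.
Bearing: edge l_c = 1.406, r_n = 73.83 kips; interior l_c = 2.438, r_n = 91.88 kips; R_n = 73.83 + 1·91.88 = 165.7 kips → 124 kips.
Block shear: A_gv = 3.281, A_nv = 2.344, A_nt = 0.7031 in²; R_n = min(0.6F_uA_nv, 0.6F_yA_gv) + U_bs·F_u·A_nt = 147.7 kips → 111 kips.
Bolt shear governs: 75.8 kips.

75.8 kips (bolt shear governs)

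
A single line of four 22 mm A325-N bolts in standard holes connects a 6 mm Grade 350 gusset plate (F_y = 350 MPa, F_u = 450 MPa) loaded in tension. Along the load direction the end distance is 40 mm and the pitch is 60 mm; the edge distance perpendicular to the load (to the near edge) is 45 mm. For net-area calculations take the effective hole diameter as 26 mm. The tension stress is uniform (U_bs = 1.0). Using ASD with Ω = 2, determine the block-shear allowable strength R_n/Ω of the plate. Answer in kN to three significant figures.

Shear plane L_v = 40 + 3·60 = 220 mm; A_gv = 220 × 6 = 1320 mm².
A_nv = (220 − 3.5·26) × 6 = 774 mm².
A_nt = (45 − 0.5·26) × 6 = 192 mm².
0.6 F_u A_nv = 209 kN; 0.6 F_y A_gv = 277.2 kN → shear rupture governs the shear term.
R_n = 209 + 1.0 × 450 × 192 / 1000 = 295.4 kN.
Allowable strength R_n/Ω = 295.4 / 2 = 148 kN.

148 kN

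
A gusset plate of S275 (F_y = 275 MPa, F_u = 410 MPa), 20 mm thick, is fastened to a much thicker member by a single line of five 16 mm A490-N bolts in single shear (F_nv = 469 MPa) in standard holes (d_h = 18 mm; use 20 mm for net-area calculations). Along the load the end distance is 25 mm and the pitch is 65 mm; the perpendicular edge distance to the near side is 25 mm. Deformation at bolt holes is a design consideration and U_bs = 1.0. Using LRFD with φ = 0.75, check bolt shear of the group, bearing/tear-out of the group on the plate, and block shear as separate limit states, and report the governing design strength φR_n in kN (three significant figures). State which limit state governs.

Bolt shear: A_b = π·16²/4 = 201.1 mm²; R_n = 469 × 201.1 × 5 × 1 / 1000 = 471.5 kN → 0.75 × 471.5 = 354 kN.
Bearing: edge l_c = 16, r_n = 157.4 kN; interior l_c = 47, r_n = 314.9 kN; R_n = 157.4 + 4·314.9 = 1417 kN → 1060 kN.
Block shear: A_gv = 5700, A_nv = 3900, A_nt = 300 mm²; R_n = min(0.6F_uA_nv, 0.6F_yA_gv) + U_bs·F_u·A_nt = 1064 kN → 798 kN.
Bolt shear governs: 354 kN.

354 kN (bolt shear governs)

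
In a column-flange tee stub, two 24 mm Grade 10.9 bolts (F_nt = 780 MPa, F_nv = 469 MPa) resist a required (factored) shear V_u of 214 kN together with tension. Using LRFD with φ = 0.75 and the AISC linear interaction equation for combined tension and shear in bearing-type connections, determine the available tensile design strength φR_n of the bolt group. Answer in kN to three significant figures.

332 kN

A_b = π·24²/4 = 452.4 mm²; f_rv = 214 × 1000 / (2 × 452.4) = 236.5 MPa.
F'_nt = 1.3 F_nt − (F_nt / φF_nv) f_rv = 1.3·780 − (780/(0.75·469))·236.5 = 489.5 MPa, capped at F_nt → F'_nt = 489.5 MPa.
R_n = F'_nt · A_b · n = 489.5 × 452.4 × 2 / 1000 = 442.9 kN.
Design strength φR_n = 0.75 × 442.9 = 332 kN.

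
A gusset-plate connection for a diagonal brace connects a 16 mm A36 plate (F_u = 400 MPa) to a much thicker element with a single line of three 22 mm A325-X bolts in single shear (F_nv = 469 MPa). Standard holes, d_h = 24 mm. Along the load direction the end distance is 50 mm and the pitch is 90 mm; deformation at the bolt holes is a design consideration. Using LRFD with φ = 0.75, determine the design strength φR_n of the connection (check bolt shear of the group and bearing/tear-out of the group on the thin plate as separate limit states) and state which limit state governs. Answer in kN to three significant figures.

401 kN (bolt shear governs)

Bolt shear: A_b = π·22²/4 = 380.1 mm²; R_n = 469 × 380.1 × 3 × 1 / 1000 = 534.8 kN → 0.75 × 534.8 = 401 kN.
Bearing (1.2 l_c t F_u ≤ 2.4 d t F_u): upper limit = 2.4·22·16·400 / 1000 = 337.9 kN.
  Edge l_c = 50 − 24/2 = 38 → r_n = 291.8 kN; interior l_c = 90 − 24 = 66 → r_n = 337.9 kN.
  R_n,bearing = 1·291.8 + 2·337.9 = 967.7 kN → 0.75 × 967.7 = 726 kN.
Bolt shear governs: 401 kN.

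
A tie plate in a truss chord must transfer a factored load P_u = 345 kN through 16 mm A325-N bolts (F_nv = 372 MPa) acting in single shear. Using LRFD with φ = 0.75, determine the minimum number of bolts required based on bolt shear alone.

7 bolts

A_b = π·16²/4 = 201.1 mm².
Per-bolt design strength φR_n = 0.75 × 372 × 201.1 × 1 / 1000 = 56.1 kN.
n ≥ 345 / 56.1 = 6.15 → use 7 bolts.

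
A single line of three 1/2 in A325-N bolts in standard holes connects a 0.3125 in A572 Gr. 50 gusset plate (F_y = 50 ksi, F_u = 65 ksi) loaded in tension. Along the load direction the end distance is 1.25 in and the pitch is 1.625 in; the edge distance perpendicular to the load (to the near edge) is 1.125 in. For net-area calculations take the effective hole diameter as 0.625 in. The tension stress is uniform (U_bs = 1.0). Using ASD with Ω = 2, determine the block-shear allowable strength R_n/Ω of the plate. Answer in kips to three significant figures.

26.2 kips

Shear plane L_v = 1.25 + 2·1.625 = 4.5 in; A_gv = 4.5 × 0.3125 = 1.406 in².
A_nv = (4.5 − 2.5·0.625) × 0.3125 = 0.918 in².
A_nt = (1.125 − 0.5·0.625) × 0.3125 = 0.2539 in².
0.6 F_u A_nv = 35.8 kips; 0.6 F_y A_gv = 42.19 kips → shear rupture governs the shear term.
R_n = 35.8 + 1.0 × 65 × 0.2539 = 52.3 kips.
Allowable strength R_n/Ω = 52.3 / 2 = 26.2 kips.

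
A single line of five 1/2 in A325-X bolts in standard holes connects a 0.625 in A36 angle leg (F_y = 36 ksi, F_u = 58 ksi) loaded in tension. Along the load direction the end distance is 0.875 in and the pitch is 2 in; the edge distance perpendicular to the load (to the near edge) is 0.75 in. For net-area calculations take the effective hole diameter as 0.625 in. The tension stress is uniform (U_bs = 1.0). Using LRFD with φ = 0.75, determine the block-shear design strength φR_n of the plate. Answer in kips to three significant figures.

Shear plane L_v = 0.875 + 4·2 = 8.875 in; A_gv = 8.875 × 0.625 = 5.547 in².
A_nv = (8.875 − 4.5·0.625) × 0.625 = 3.789 in².
A_nt = (0.75 − 0.5·0.625) × 0.625 = 0.2734 in².
0.6 F_u A_nv = 131.9 kips; 0.6 F_y A_gv = 119.8 kips → shear yielding governs the shear term.
R_n = 119.8 + 1.0 × 58 × 0.2734 = 135.7 kips.
Design strength φR_n = 0.75 × 135.7 = 102 kips.

102 kips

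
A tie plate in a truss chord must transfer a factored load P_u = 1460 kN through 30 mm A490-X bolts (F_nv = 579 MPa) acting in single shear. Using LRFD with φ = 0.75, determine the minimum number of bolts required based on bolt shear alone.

A_b = π·30²/4 = 706.9 mm².
Per-bolt design strength φR_n = 0.75 × 579 × 706.9 × 1 / 1000 = 307 kN.
n ≥ 1460 / 307 = 4.756 → use 5 bolts.

5 bolts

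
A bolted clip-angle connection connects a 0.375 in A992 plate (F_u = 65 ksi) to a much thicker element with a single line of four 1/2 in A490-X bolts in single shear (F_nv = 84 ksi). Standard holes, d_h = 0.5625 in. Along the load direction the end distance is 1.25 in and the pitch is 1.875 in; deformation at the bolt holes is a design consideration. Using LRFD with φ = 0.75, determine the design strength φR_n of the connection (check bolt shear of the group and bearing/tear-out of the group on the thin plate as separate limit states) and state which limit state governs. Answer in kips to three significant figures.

49.5 kips (bolt shear governs)

Bolt shear: A_b = π·0.5²/4 = 0.1963 in²; R_n = 84 × 0.1963 × 4 × 1 = 65.97 kips → 0.75 × 65.97 = 49.5 kips.
Bearing (1.2 l_c t F_u ≤ 2.4 d t F_u): upper limit = 2.4·0.5·0.375·65 = 29.25 kips.
  Edge l_c = 1.25 − 0.5625/2 = 0.9688 → r_n = 28.34 kips; interior l_c = 1.875 − 0.5625 = 1.312 → r_n = 29.25 kips.
  R_n,bearing = 1·28.34 + 3·29.25 = 116.1 kips → 0.75 × 116.1 = 87.1 kips.
Bolt shear governs: 49.5 kips.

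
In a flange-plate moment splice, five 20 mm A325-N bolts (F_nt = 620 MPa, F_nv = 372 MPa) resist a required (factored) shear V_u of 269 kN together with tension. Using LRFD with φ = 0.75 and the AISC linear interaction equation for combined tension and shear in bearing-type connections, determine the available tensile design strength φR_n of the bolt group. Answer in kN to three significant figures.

501 kN

A_b = π·20²/4 = 314.2 mm²; f_rv = 269 × 1000 / (5 × 314.2) = 171.3 MPa.
F'_nt = 1.3 F_nt − (F_nt / φF_nv) f_rv = 1.3·620 − (620/(0.75·372))·171.3 = 425.4 MPa, capped at F_nt → F'_nt = 425.4 MPa.
R_n = F'_nt · A_b · n = 425.4 × 314.2 × 5 / 1000 = 668.3 kN.
Design strength φR_n = 0.75 × 668.3 = 501 kN.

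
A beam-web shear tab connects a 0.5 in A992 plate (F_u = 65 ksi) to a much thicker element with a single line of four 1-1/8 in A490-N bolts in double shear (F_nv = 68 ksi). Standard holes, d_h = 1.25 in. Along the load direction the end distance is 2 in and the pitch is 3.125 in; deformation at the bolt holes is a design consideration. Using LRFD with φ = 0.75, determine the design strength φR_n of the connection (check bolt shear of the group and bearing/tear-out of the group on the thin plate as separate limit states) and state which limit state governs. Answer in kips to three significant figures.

205 kips (bearing governs)

Bolt shear: A_b = π·1.125²/4 = 0.994 in²; R_n = 68 × 0.994 × 4 × 2 = 540.7 kips → 0.75 × 540.7 = 406 kips.
Bearing (1.2 l_c t F_u ≤ 2.4 d t F_u): upper limit = 2.4·1.125·0.5·65 = 87.75 kips.
  Edge l_c = 2 − 1.25/2 = 1.375 → r_n = 53.62 kips; interior l_c = 3.125 − 1.25 = 1.875 → r_n = 73.12 kips.
  R_n,bearing = 1·53.62 + 3·73.12 = 273 kips → 0.75 × 273 = 205 kips.
Bearing governs: 205 kips.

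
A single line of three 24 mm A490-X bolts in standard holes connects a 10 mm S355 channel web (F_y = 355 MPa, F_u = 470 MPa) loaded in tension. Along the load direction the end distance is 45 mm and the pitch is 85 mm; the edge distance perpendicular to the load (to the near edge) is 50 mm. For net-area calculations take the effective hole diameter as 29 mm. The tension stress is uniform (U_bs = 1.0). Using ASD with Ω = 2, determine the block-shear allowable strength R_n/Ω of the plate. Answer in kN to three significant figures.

284 kN

Shear plane L_v = 45 + 2·85 = 215 mm; A_gv = 215 × 10 = 2150 mm².
A_nv = (215 − 2.5·29) × 10 = 1425 mm².
A_nt = (50 − 0.5·29) × 10 = 355 mm².
0.6 F_u A_nv = 401.9 kN; 0.6 F_y A_gv = 457.9 kN → shear rupture governs the shear term.
R_n = 401.9 + 1.0 × 470 × 355 / 1000 = 568.7 kN.
Allowable strength R_n/Ω = 568.7 / 2 = 284 kN.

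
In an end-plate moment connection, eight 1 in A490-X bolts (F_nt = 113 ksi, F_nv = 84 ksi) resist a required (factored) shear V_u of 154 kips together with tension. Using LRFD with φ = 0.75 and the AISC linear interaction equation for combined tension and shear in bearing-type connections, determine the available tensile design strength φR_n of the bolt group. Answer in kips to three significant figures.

485 kips

A_b = π·1²/4 = 0.7854 in²; f_rv = 154 / (8 × 0.7854) = 24.51 ksi.
F'_nt = 1.3 F_nt − (F_nt / φF_nv) f_rv = 1.3·113 − (113/(0.75·84))·24.51 = 102.9 ksi, capped at F_nt → F'_nt = 102.9 ksi.
R_n = F'_nt · A_b · n = 102.9 × 0.7854 × 8 = 646.8 kips.
Design strength φR_n = 0.75 × 646.8 = 485 kips.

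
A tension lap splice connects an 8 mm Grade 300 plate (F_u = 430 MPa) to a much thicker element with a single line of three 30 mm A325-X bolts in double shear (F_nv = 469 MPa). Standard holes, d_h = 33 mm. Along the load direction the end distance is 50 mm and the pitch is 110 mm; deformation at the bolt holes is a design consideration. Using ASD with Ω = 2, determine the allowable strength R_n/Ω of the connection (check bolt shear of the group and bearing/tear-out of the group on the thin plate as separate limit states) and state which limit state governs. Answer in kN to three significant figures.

317 kN (bearing governs)

Bolt shear: A_b = π·30²/4 = 706.9 mm²; R_n = 469 × 706.9 × 3 × 2 / 1000 = 1989 kN → 1989 / 2 = 995 kN.
Bearing (1.2 l_c t F_u ≤ 2.4 d t F_u): upper limit = 2.4·30·8·430 / 1000 = 247.7 kN.
  Edge l_c = 50 − 33/2 = 33.5 → r_n = 138.3 kN; interior l_c = 110 − 33 = 77 → r_n = 247.7 kN.
  R_n,bearing = 1·138.3 + 2·247.7 = 633.6 kN → 633.6 / 2 = 317 kN.
Bearing governs: 317 kN.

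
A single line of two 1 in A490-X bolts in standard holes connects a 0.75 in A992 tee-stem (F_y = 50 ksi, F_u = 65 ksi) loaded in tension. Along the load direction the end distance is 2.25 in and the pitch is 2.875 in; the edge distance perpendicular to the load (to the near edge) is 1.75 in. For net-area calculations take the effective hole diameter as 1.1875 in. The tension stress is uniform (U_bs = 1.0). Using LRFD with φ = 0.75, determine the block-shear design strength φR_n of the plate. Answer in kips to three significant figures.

116 kips

Shear plane L_v = 2.25 + 1·2.875 = 5.125 in; A_gv = 5.125 × 0.75 = 3.844 in².
A_nv = (5.125 − 1.5·1.1875) × 0.75 = 2.508 in².
A_nt = (1.75 − 0.5·1.1875) × 0.75 = 0.8672 in².
0.6 F_u A_nv = 97.8 kips; 0.6 F_y A_gv = 115.3 kips → shear rupture governs the shear term.
R_n = 97.8 + 1.0 × 65 × 0.8672 = 154.2 kips.
Design strength φR_n = 0.75 × 154.2 = 116 kips.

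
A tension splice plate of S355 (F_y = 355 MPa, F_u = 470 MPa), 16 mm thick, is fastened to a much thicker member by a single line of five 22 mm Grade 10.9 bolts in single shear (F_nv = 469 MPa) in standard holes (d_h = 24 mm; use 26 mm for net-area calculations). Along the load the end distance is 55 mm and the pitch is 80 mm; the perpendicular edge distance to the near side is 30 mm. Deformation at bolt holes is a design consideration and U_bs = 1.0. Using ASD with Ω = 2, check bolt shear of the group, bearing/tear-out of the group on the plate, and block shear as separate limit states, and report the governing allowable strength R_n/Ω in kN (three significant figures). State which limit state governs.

Bolt shear: A_b = π·22²/4 = 380.1 mm²; R_n = 469 × 380.1 × 5 × 1 / 1000 = 891.4 kN → 891.4 / 2 = 446 kN.
Bearing: edge l_c = 43, r_n = 388 kN; interior l_c = 56, r_n = 397.1 kN; R_n = 388 + 4·397.1 = 1976 kN → 988 kN.
Block shear: A_gv = 6000, A_nv = 4128, A_nt = 272 mm²; R_n = min(0.6F_uA_nv, 0.6F_yA_gv) + U_bs·F_u·A_nt = 1292 kN → 646 kN.
Bolt shear governs: 446 kN.

446 kN (bolt shear governs)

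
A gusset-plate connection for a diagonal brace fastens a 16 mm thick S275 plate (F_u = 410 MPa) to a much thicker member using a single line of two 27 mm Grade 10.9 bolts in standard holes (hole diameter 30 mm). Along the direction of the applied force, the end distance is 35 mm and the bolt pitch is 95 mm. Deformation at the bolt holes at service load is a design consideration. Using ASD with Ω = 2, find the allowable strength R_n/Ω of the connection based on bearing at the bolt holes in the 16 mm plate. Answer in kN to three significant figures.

291 kN

Per bolt r_n = 1.2 l_c t F_u ≤ 2.4 d t F_u; upper limit = 2.4 × 27 × 16 × 410 / 1000 = 425.1 kN.
Edge bolt: l_c = 35 − 30/2 = 20 mm → 1.2 × 20 × 16 × 410 / 1000 = 157.4 → r_n = 157.4 kN.
Interior bolts: l_c = 95 − 30 = 65 mm → 1.2 × 65 × 16 × 410 / 1000 = 511.7 → r_n = 425.1 kN.
R_n = 1 × 157.4 + 1 × 425.1 = 582.5 kN.
Allowable strength R_n/Ω = 582.5 / 2 = 291 kN.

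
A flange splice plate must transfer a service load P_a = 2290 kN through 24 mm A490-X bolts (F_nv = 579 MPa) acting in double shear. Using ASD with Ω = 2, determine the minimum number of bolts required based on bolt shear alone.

9 bolts

A_b = π·24²/4 = 452.4 mm².
Per-bolt allowable strength R_n/Ω = 579 × 452.4 × 2 / 1000 / 2 = 261.9 kN.
n ≥ 2290 / 261.9 = 8.743 → use 9 bolts.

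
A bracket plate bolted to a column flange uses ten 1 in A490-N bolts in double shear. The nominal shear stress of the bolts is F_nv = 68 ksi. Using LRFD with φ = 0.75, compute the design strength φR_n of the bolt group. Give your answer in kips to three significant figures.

A_b = π × 1² / 4 = 0.7854 in².
R_n = F_nv · A_b · n · n_s = 68 × 0.7854 × 10 × 2 = 1068 kips.
Design strength φR_n = 0.75 × 1068 = 801 kips.

801 kips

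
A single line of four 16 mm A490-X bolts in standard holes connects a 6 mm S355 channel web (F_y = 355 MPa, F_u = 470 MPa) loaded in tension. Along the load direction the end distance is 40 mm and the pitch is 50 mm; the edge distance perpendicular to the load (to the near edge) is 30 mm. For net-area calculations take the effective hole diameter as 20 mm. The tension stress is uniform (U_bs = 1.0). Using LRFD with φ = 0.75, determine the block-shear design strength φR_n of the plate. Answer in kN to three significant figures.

Shear plane L_v = 40 + 3·50 = 190 mm; A_gv = 190 × 6 = 1140 mm².
A_nv = (190 − 3.5·20) × 6 = 720 mm².
A_nt = (30 − 0.5·20) × 6 = 120 mm².
0.6 F_u A_nv = 203 kN; 0.6 F_y A_gv = 242.8 kN → shear rupture governs the shear term.
R_n = 203 + 1.0 × 470 × 120 / 1000 = 259.4 kN.
Design strength φR_n = 0.75 × 259.4 = 195 kN.

195 kN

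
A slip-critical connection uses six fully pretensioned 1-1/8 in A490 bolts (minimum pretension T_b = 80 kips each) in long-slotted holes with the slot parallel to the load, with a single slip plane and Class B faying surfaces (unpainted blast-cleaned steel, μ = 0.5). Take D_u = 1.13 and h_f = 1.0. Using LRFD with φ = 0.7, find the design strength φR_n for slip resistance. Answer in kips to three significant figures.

190 kips

R_n = μ · D_u · h_f · T_b · n_s · n_b = 0.5 × 1.13 × 1.0 × 80 × 1 × 6 = 271.2 kips.
Design strength φR_n = 0.7 × 271.2 = 190 kips.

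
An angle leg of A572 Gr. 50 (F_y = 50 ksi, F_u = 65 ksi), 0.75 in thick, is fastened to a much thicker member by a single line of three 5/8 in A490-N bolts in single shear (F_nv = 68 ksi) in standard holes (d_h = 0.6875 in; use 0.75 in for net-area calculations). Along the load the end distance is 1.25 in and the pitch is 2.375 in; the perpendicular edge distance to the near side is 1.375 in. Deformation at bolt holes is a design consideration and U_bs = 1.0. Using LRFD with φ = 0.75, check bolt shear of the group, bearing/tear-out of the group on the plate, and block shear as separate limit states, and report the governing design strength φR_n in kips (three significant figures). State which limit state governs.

Bolt shear: A_b = π·0.625²/4 = 0.3068 in²; R_n = 68 × 0.3068 × 3 × 1 = 62.59 kips → 0.75 × 62.59 = 46.9 kips.
Bearing: edge l_c = 0.9062, r_n = 53.02 kips; interior l_c = 1.688, r_n = 73.12 kips; R_n = 53.02 + 2·73.12 = 199.3 kips → 149 kips.
Block shear: A_gv = 4.5, A_nv = 3.094, A_nt = 0.75 in²; R_n = min(0.6F_uA_nv, 0.6F_yA_gv) + U_bs·F_u·A_nt = 169.4 kips → 127 kips.
Bolt shear governs: 46.9 kips.

46.9 kips (bolt shear governs)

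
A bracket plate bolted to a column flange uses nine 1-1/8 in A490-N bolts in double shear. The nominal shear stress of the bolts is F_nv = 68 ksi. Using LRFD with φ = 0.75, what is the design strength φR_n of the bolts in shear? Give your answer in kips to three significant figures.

A_b = π × 1.125² / 4 = 0.994 in².
R_n = F_nv · A_b · n · n_s = 68 × 0.994 × 9 × 2 = 1217 kips.
Design strength φR_n = 0.75 × 1217 = 913 kips.

913 kips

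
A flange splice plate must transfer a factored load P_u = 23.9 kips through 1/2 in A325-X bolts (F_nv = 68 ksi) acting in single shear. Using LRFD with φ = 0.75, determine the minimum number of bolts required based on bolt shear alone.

3 bolts

A_b = π·0.5²/4 = 0.1963 in².
Per-bolt design strength φR_n = 0.75 × 68 × 0.1963 × 1 = 10.01 kips.
n ≥ 23.9 / 10.01 = 2.387 → use 3 bolts.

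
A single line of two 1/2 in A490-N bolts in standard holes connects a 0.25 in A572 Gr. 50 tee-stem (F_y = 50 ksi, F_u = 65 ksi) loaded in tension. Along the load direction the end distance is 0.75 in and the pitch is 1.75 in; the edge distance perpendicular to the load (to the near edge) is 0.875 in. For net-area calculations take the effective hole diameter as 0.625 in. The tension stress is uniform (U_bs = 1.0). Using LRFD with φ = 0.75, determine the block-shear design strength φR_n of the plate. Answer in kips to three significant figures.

18.3 kips

Shear plane L_v = 0.75 + 1·1.75 = 2.5 in; A_gv = 2.5 × 0.25 = 0.625 in².
A_nv = (2.5 − 1.5·0.625) × 0.25 = 0.3906 in².
A_nt = (0.875 − 0.5·0.625) × 0.25 = 0.1406 in².
0.6 F_u A_nv = 15.23 kips; 0.6 F_y A_gv = 18.75 kips → shear rupture governs the shear term.
R_n = 15.23 + 1.0 × 65 × 0.1406 = 24.38 kips.
Design strength φR_n = 0.75 × 24.38 = 18.3 kips.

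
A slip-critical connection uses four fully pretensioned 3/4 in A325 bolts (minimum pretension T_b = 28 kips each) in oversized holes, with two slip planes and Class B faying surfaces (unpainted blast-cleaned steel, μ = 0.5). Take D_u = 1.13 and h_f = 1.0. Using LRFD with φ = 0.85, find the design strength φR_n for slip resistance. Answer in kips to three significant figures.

108 kips

R_n = μ · D_u · h_f · T_b · n_s · n_b = 0.5 × 1.13 × 1.0 × 28 × 2 × 4 = 126.6 kips.
Design strength φR_n = 0.85 × 126.6 = 108 kips.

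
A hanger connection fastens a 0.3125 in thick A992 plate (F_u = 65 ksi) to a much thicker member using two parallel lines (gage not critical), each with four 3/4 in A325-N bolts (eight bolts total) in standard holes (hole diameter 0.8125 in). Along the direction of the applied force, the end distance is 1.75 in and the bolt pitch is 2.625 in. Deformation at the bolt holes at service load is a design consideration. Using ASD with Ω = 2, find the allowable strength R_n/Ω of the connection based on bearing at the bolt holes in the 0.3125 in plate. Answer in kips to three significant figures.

Per bolt r_n = 1.2 l_c t F_u ≤ 2.4 d t F_u; upper limit = 2.4 × 0.75 × 0.3125 × 65 = 36.56 kips.
Edge bolt: l_c = 1.75 − 0.8125/2 = 1.344 in → 1.2 × 1.344 × 0.3125 × 65 = 32.75 → r_n = 32.75 kips.
Interior bolts: l_c = 2.625 − 0.8125 = 1.812 in → 1.2 × 1.812 × 0.3125 × 65 = 44.18 → r_n = 36.56 kips.
R_n = 2 × 32.75 + 6 × 36.56 = 284.9 kips.
Allowable strength R_n/Ω = 284.9 / 2 = 142 kips.

142 kips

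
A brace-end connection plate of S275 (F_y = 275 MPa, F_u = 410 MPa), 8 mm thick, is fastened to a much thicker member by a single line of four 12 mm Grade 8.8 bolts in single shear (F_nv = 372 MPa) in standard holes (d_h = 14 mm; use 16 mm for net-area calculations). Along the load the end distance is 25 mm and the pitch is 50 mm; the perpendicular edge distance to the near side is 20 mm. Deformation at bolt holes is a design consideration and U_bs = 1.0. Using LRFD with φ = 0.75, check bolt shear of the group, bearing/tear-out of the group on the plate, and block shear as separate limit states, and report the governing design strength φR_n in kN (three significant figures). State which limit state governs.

126 kN (bolt shear governs)

Bolt shear: A_b = π·12²/4 = 113.1 mm²; R_n = 372 × 113.1 × 4 × 1 / 1000 = 168.3 kN → 0.75 × 168.3 = 126 kN.
Bearing: edge l_c = 18, r_n = 70.85 kN; interior l_c = 36, r_n = 94.46 kN; R_n = 70.85 + 3·94.46 = 354.2 kN → 266 kN.
Block shear: A_gv = 1400, A_nv = 952, A_nt = 96 mm²; R_n = min(0.6F_uA_nv, 0.6F_yA_gv) + U_bs·F_u·A_nt = 270.4 kN → 203 kN.
Bolt shear governs: 126 kN.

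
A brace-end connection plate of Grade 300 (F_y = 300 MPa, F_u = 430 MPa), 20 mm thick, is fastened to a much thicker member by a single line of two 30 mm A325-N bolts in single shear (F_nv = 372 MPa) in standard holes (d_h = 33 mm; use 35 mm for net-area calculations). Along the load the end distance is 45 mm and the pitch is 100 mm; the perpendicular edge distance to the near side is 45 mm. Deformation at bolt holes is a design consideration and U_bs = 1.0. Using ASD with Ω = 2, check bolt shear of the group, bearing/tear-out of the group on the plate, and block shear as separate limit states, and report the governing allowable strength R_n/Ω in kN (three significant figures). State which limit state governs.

Bolt shear: A_b = π·30²/4 = 706.9 mm²; R_n = 372 × 706.9 × 2 × 1 / 1000 = 525.9 kN → 525.9 / 2 = 263 kN.
Bearing: edge l_c = 28.5, r_n = 294.1 kN; interior l_c = 67, r_n = 619.2 kN; R_n = 294.1 + 1·619.2 = 913.3 kN → 457 kN.
Block shear: A_gv = 2900, A_nv = 1850, A_nt = 550 mm²; R_n = min(0.6F_uA_nv, 0.6F_yA_gv) + U_bs·F_u·A_nt = 713.8 kN → 357 kN.
Bolt shear governs: 263 kN.

263 kN (bolt shear governs)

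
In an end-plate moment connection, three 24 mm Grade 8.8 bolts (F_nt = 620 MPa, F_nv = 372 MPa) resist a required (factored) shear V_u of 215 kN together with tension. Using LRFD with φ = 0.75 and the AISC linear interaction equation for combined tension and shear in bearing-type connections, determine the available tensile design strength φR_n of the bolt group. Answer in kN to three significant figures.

462 kN

A_b = π·24²/4 = 452.4 mm²; f_rv = 215 × 1000 / (3 × 452.4) = 158.4 MPa.
F'_nt = 1.3 F_nt − (F_nt / φF_nv) f_rv = 1.3·620 − (620/(0.75·372))·158.4 = 454 MPa, capped at F_nt → F'_nt = 454 MPa.
R_n = F'_nt · A_b · n = 454 × 452.4 × 3 / 1000 = 616.1 kN.
Design strength φR_n = 0.75 × 616.1 = 462 kN.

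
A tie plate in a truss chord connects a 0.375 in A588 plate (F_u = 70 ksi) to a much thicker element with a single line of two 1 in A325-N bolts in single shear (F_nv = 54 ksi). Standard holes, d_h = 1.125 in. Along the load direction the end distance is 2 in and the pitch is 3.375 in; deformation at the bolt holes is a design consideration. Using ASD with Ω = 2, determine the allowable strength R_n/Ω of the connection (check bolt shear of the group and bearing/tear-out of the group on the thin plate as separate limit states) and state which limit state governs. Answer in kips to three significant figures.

Bolt shear: A_b = π·1²/4 = 0.7854 in²; R_n = 54 × 0.7854 × 2 × 1 = 84.82 kips → 84.82 / 2 = 42.4 kips.
Bearing (1.2 l_c t F_u ≤ 2.4 d t F_u): upper limit = 2.4·1·0.375·70 = 63 kips.
  Edge l_c = 2 − 1.125/2 = 1.438 → r_n = 45.28 kips; interior l_c = 3.375 − 1.125 = 2.25 → r_n = 63 kips.
  R_n,bearing = 1·45.28 + 1·63 = 108.3 kips → 108.3 / 2 = 54.1 kips.
Bolt shear governs: 42.4 kips.

42.4 kips (bolt shear governs)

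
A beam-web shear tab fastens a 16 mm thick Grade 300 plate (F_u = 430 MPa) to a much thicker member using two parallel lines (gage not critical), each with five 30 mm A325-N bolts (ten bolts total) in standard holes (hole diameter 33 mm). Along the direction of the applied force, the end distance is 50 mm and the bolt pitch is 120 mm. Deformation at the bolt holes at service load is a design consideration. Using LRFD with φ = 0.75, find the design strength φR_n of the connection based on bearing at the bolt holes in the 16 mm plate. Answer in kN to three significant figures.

3390 kN

Per bolt r_n = 1.2 l_c t F_u ≤ 2.4 d t F_u; upper limit = 2.4 × 30 × 16 × 430 / 1000 = 495.4 kN.
Edge bolt: l_c = 50 − 33/2 = 33.5 mm → 1.2 × 33.5 × 16 × 430 / 1000 = 276.6 → r_n = 276.6 kN.
Interior bolts: l_c = 120 − 33 = 87 mm → 1.2 × 87 × 16 × 430 / 1000 = 718.3 → r_n = 495.4 kN.
R_n = 2 × 276.6 + 8 × 495.4 = 4516 kN.
Design strength φR_n = 0.75 × 4516 = 3390 kN.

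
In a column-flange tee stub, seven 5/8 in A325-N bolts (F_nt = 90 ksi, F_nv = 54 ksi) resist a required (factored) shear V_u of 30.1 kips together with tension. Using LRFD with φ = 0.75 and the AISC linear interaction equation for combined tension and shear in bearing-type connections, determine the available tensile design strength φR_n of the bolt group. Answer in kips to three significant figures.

A_b = π·0.625²/4 = 0.3068 in²; f_rv = 30.1 / (7 × 0.3068) = 14.02 ksi.
F'_nt = 1.3 F_nt − (F_nt / φF_nv) f_rv = 1.3·90 − (90/(0.75·54))·14.02 = 85.85 ksi, capped at F_nt → F'_nt = 85.85 ksi.
R_n = F'_nt · A_b · n = 85.85 × 0.3068 × 7 = 184.4 kips.
Design strength φR_n = 0.75 × 184.4 = 138 kips.

138 kips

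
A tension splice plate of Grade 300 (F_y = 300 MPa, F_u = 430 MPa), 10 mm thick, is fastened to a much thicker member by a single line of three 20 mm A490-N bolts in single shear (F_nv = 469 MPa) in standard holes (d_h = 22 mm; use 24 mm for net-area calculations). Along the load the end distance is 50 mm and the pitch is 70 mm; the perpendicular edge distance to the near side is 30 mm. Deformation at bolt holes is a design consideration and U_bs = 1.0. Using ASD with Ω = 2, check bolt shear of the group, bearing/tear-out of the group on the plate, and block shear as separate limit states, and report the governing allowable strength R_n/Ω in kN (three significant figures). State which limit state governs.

Bolt shear: A_b = π·20²/4 = 314.2 mm²; R_n = 469 × 314.2 × 3 × 1 / 1000 = 442 kN → 442 / 2 = 221 kN.
Bearing: edge l_c = 39, r_n = 201.2 kN; interior l_c = 48, r_n = 206.4 kN; R_n = 201.2 + 2·206.4 = 614 kN → 307 kN.
Block shear: A_gv = 1900, A_nv = 1300, A_nt = 180 mm²; R_n = min(0.6F_uA_nv, 0.6F_yA_gv) + U_bs·F_u·A_nt = 412.8 kN → 206 kN.
Block shear governs: 206 kN.

206 kN (block shear governs)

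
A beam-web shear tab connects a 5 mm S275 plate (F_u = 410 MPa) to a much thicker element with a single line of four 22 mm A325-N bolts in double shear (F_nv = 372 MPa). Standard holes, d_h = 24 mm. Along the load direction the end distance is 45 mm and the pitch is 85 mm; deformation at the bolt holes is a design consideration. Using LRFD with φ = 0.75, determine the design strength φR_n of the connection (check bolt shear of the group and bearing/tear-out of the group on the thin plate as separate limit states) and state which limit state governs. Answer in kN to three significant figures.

Bolt shear: A_b = π·22²/4 = 380.1 mm²; R_n = 372 × 380.1 × 4 × 2 / 1000 = 1131 kN → 0.75 × 1131 = 848 kN.
Bearing (1.2 l_c t F_u ≤ 2.4 d t F_u): upper limit = 2.4·22·5·410 / 1000 = 108.2 kN.
  Edge l_c = 45 − 24/2 = 33 → r_n = 81.18 kN; interior l_c = 85 − 24 = 61 → r_n = 108.2 kN.
  R_n,bearing = 1·81.18 + 3·108.2 = 405.9 kN → 0.75 × 405.9 = 304 kN.
Bearing governs: 304 kN.

304 kN (bearing governs)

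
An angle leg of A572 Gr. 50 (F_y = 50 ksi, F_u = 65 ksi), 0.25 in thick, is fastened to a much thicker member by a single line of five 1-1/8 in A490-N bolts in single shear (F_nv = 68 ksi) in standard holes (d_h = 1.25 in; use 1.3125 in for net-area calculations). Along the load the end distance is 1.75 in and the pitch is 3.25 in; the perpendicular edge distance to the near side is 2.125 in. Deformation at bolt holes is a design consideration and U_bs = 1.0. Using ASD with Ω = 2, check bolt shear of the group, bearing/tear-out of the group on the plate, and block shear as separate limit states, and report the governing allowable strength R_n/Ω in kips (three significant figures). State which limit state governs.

Bolt shear: A_b = π·1.125²/4 = 0.994 in²; R_n = 68 × 0.994 × 5 × 1 = 338 kips → 338 / 2 = 169 kips.
Bearing: edge l_c = 1.125, r_n = 21.94 kips; interior l_c = 2, r_n = 39 kips; R_n = 21.94 + 4·39 = 177.9 kips → 89 kips.
Block shear: A_gv = 3.688, A_nv = 2.211, A_nt = 0.3672 in²; R_n = min(0.6F_uA_nv, 0.6F_yA_gv) + U_bs·F_u·A_nt = 110.1 kips → 55 kips.
Block shear governs: 55 kips.

55 kips (block shear governs)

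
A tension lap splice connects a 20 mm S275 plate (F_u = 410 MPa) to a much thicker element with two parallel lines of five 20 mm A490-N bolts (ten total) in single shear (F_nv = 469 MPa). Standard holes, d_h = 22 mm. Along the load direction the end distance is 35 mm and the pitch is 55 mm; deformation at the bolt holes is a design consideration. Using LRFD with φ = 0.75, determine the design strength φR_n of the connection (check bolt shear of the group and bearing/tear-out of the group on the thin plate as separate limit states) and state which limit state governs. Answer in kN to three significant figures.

1110 kN (bolt shear governs)

Bolt shear: A_b = π·20²/4 = 314.2 mm²; R_n = 469 × 314.2 × 10 × 1 / 1000 = 1473 kN → 0.75 × 1473 = 1110 kN.
Bearing (1.2 l_c t F_u ≤ 2.4 d t F_u): upper limit = 2.4·20·20·410 / 1000 = 393.6 kN.
  Edge l_c = 35 − 22/2 = 24 → r_n = 236.2 kN; interior l_c = 55 − 22 = 33 → r_n = 324.7 kN.
  R_n,bearing = 2·236.2 + 8·324.7 = 3070 kN → 0.75 × 3070 = 2300 kN.
Bolt shear governs: 1110 kN.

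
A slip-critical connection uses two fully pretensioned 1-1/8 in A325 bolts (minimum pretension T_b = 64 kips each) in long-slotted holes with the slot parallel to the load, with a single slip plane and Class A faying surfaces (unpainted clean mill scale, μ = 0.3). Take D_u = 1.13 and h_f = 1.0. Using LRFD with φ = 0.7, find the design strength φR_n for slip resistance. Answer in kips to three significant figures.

30.4 kips

R_n = μ · D_u · h_f · T_b · n_s · n_b = 0.3 × 1.13 × 1.0 × 64 × 1 × 2 = 43.39 kips.
Design strength φR_n = 0.7 × 43.39 = 30.4 kips.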